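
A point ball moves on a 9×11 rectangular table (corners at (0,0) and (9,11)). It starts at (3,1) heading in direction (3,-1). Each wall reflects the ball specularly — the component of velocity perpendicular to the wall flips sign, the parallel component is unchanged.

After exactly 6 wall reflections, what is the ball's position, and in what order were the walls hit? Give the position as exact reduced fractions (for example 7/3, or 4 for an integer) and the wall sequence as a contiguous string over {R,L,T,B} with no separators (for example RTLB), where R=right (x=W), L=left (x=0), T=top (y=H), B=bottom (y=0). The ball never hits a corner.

Final position: (3,11)
Wall sequence: BRLRLT

1. t=1 → B at (6,0); v=(3,1)
2. t=1 → R at (9,1); v=(-3,1)
3. t=3 → L at (0,4); v=(3,1)
4. t=3 → R at (9,7); v=(-3,1)
5. t=3 → L at (0,10); v=(3,1)
6. t=1 → T at (3,11); v=(3,-1)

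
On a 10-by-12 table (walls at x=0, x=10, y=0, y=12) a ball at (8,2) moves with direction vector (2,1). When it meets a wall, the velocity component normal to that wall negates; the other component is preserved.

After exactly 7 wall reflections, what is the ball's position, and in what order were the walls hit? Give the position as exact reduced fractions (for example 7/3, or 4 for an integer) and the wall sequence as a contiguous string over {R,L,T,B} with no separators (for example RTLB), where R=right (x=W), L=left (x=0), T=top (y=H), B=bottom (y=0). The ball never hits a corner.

Final position: (8,0)
Wall sequence: RLTRLRB

1. t=1 → R at (10,3); v=(-2,1)
2. t=5 → L at (0,8); v=(2,1)
3. t=4 → T at (8,12); v=(2,-1)
4. t=1 → R at (10,11); v=(-2,-1)
5. t=5 → L at (0,6); v=(2,-1)
6. t=5 → R at (10,1); v=(-2,-1)
7. t=1 → B at (8,0); v=(-2,1)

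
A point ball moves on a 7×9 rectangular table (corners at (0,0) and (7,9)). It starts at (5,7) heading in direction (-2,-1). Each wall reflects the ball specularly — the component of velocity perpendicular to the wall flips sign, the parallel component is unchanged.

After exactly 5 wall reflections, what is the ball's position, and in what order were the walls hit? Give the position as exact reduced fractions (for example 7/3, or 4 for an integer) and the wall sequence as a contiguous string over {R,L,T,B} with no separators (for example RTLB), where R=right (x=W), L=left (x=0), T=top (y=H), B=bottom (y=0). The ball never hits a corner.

1. t=5/2 → L at (0,9/2); v=(2,-1)
2. t=7/2 → R at (7,1); v=(-2,-1)
3. t=1 → B at (5,0); v=(-2,1)
4. t=5/2 → L at (0,5/2); v=(2,1)
5. t=7/2 → R at (7,6); v=(-2,1)

Final position: (7,6)
Wall sequence: LRBLR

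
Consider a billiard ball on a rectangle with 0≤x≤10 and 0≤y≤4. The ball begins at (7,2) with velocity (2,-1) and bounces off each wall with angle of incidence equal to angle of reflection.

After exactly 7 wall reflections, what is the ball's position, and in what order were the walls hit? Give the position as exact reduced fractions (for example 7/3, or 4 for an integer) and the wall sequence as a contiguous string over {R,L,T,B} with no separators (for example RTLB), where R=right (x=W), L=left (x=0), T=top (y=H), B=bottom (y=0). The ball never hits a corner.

1. t=3/2 → R at (10,1/2); v=(-2,-1)
2. t=1/2 → B at (9,0); v=(-2,1)
3. t=4 → T at (1,4); v=(-2,-1)
4. t=1/2 → L at (0,7/2); v=(2,-1)
5. t=7/2 → B at (7,0); v=(2,1)
6. t=3/2 → R at (10,3/2); v=(-2,1)
7. t=5/2 → T at (5,4); v=(-2,-1)

Final position: (5,4)
Wall sequence: RBTLBRT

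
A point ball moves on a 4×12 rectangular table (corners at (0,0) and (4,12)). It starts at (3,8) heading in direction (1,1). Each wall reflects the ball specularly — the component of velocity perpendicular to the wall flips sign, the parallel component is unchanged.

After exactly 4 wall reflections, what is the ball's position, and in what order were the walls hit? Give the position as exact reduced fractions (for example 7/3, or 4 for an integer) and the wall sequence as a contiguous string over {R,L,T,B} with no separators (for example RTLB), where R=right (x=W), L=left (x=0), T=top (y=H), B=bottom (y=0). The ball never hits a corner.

Final position: (4,7)
Wall sequence: RTLR

1. t=1 → R at (4,9); v=(-1,1)
2. t=3 → T at (1,12); v=(-1,-1)
3. t=1 → L at (0,11); v=(1,-1)
4. t=4 → R at (4,7); v=(-1,-1)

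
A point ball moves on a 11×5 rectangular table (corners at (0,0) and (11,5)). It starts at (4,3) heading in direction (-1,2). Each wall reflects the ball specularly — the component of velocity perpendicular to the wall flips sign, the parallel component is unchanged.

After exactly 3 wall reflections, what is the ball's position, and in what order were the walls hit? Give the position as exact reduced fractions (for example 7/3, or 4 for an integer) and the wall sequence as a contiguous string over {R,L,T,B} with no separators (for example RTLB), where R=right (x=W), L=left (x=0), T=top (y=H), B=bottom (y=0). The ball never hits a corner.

Final position: (0,1)
Wall sequence: TBL

1. t=1 → T at (3,5); v=(-1,-2)
2. t=5/2 → B at (1/2,0); v=(-1,2)
3. t=1/2 → L at (0,1); v=(1,2)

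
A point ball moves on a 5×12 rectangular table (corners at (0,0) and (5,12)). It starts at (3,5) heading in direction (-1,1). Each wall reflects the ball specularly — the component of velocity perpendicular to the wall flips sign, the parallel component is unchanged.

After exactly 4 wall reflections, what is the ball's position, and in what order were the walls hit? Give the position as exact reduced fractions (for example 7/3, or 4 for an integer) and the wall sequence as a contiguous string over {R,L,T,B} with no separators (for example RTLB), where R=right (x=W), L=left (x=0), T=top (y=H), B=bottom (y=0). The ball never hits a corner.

1. t=3 → L at (0,8); v=(1,1)
2. t=4 → T at (4,12); v=(1,-1)
3. t=1 → R at (5,11); v=(-1,-1)
4. t=5 → L at (0,6); v=(1,-1)

Final position: (0,6)
Wall sequence: LTRL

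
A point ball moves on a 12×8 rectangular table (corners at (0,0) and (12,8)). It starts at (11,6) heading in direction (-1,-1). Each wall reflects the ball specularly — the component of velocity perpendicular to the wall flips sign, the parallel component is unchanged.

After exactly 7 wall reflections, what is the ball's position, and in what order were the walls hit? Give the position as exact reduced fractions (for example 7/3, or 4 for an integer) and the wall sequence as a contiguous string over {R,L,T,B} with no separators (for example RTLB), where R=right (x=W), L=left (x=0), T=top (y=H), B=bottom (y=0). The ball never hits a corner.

1. t=6 → B at (5,0); v=(-1,1)
2. t=5 → L at (0,5); v=(1,1)
3. t=3 → T at (3,8); v=(1,-1)
4. t=8 → B at (11,0); v=(1,1)
5. t=1 → R at (12,1); v=(-1,1)
6. t=7 → T at (5,8); v=(-1,-1)
7. t=5 → L at (0,3); v=(1,-1)

Final position: (0,3)
Wall sequence: BLTBRTL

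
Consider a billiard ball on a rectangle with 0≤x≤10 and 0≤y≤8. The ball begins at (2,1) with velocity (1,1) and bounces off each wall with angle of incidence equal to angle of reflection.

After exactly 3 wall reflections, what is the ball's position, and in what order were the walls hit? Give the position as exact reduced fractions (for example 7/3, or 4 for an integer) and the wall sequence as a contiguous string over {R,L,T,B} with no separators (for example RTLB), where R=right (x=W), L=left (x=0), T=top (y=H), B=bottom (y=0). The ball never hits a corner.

Final position: (3,0)
Wall sequence: TRB

1. t=7 → T at (9,8); v=(1,-1)
2. t=1 → R at (10,7); v=(-1,-1)
3. t=7 → B at (3,0); v=(-1,1)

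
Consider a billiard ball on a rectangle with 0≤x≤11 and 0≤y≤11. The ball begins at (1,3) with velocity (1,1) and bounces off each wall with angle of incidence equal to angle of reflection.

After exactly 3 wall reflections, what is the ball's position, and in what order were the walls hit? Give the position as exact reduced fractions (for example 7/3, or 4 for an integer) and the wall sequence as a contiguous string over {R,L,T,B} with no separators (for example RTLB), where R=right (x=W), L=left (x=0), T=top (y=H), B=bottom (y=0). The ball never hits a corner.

1. t=8 → T at (9,11); v=(1,-1)
2. t=2 → R at (11,9); v=(-1,-1)
3. t=9 → B at (2,0); v=(-1,1)

Final position: (2,0)
Wall sequence: TRB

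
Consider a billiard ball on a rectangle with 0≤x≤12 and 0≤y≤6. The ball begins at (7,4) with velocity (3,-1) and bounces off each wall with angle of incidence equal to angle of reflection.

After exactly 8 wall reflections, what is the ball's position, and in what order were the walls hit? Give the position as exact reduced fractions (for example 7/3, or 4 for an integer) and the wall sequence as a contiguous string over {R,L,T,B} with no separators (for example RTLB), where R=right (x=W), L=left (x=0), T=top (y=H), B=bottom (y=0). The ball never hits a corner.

Final position: (12,5/3)
Wall sequence: RBLRTLBR

1. t=5/3 → R at (12,7/3); v=(-3,-1)
2. t=7/3 → B at (5,0); v=(-3,1)
3. t=5/3 → L at (0,5/3); v=(3,1)
4. t=4 → R at (12,17/3); v=(-3,1)
5. t=1/3 → T at (11,6); v=(-3,-1)
6. t=11/3 → L at (0,7/3); v=(3,-1)
7. t=7/3 → B at (7,0); v=(3,1)
8. t=5/3 → R at (12,5/3); v=(-3,1)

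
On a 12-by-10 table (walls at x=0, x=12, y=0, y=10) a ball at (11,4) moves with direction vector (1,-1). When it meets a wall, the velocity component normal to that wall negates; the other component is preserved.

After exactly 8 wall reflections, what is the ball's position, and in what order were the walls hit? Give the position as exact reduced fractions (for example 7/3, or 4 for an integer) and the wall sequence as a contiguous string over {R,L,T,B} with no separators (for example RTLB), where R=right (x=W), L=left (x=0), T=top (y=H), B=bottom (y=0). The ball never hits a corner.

Final position: (0,7)
Wall sequence: RBLTBRTL

1. t=1 → R at (12,3); v=(-1,-1)
2. t=3 → B at (9,0); v=(-1,1)
3. t=9 → L at (0,9); v=(1,1)
4. t=1 → T at (1,10); v=(1,-1)
5. t=10 → B at (11,0); v=(1,1)
6. t=1 → R at (12,1); v=(-1,1)
7. t=9 → T at (3,10); v=(-1,-1)
8. t=3 → L at (0,7); v=(1,-1)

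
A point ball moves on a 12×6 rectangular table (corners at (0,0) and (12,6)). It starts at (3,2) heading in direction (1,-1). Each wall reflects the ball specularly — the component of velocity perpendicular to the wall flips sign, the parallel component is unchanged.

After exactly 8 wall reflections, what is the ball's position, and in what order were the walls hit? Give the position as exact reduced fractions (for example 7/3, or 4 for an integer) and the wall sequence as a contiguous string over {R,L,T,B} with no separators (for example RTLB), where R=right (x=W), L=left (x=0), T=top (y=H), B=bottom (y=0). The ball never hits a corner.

Final position: (11,6)
Wall sequence: BTRBTLBT

1. t=2 → B at (5,0); v=(1,1)
2. t=6 → T at (11,6); v=(1,-1)
3. t=1 → R at (12,5); v=(-1,-1)
4. t=5 → B at (7,0); v=(-1,1)
5. t=6 → T at (1,6); v=(-1,-1)
6. t=1 → L at (0,5); v=(1,-1)
7. t=5 → B at (5,0); v=(1,1)
8. t=6 → T at (11,6); v=(1,-1)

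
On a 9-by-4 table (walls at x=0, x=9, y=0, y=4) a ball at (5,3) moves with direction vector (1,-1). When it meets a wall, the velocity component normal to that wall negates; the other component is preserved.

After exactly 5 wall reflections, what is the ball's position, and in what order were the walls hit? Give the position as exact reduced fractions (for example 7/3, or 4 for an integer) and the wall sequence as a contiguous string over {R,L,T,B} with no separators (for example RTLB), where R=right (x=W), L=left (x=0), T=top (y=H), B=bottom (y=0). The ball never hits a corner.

Final position: (0,2)
Wall sequence: BRTBL

1. t=3 → B at (8,0); v=(1,1)
2. t=1 → R at (9,1); v=(-1,1)
3. t=3 → T at (6,4); v=(-1,-1)
4. t=4 → B at (2,0); v=(-1,1)
5. t=2 → L at (0,2); v=(1,1)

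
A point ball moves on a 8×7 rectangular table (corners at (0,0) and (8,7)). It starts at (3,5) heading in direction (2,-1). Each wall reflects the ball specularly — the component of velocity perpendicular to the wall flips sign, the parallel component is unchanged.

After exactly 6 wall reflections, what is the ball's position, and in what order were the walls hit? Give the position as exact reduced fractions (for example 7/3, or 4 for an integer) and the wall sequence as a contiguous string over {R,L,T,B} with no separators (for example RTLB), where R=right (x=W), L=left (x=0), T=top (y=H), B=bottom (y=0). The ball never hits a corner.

1. t=5/2 → R at (8,5/2); v=(-2,-1)
2. t=5/2 → B at (3,0); v=(-2,1)
3. t=3/2 → L at (0,3/2); v=(2,1)
4. t=4 → R at (8,11/2); v=(-2,1)
5. t=3/2 → T at (5,7); v=(-2,-1)
6. t=5/2 → L at (0,9/2); v=(2,-1)

Final position: (0,9/2)
Wall sequence: RBLRTL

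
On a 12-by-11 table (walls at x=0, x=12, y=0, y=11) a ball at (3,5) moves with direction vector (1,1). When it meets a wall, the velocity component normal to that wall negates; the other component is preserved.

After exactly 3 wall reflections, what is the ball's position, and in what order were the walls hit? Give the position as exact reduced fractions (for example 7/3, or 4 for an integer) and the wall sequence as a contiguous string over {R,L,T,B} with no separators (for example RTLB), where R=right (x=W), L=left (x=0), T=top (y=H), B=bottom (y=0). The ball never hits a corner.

Final position: (4,0)
Wall sequence: TRB

1. t=6 → T at (9,11); v=(1,-1)
2. t=3 → R at (12,8); v=(-1,-1)
3. t=8 → B at (4,0); v=(-1,1)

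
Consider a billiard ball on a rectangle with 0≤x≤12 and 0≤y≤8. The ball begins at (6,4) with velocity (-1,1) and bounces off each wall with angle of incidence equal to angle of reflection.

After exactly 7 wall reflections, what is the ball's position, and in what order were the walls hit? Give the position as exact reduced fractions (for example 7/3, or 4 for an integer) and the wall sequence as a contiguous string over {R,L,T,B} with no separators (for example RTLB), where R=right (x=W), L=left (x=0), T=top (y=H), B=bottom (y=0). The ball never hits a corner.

1. t=4 → T at (2,8); v=(-1,-1)
2. t=2 → L at (0,6); v=(1,-1)
3. t=6 → B at (6,0); v=(1,1)
4. t=6 → R at (12,6); v=(-1,1)
5. t=2 → T at (10,8); v=(-1,-1)
6. t=8 → B at (2,0); v=(-1,1)
7. t=2 → L at (0,2); v=(1,1)

Final position: (0,2)
Wall sequence: TLBRTBL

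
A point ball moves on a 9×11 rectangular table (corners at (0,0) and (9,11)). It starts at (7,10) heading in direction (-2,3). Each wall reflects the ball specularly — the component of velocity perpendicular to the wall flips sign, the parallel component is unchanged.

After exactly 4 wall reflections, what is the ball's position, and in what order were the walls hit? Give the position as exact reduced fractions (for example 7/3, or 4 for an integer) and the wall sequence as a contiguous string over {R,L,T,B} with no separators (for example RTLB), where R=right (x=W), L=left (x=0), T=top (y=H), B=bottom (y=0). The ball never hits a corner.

Final position: (25/3,11)
Wall sequence: TLBT

1. t=1/3 → T at (19/3,11); v=(-2,-3)
2. t=19/6 → L at (0,3/2); v=(2,-3)
3. t=1/2 → B at (1,0); v=(2,3)
4. t=11/3 → T at (25/3,11); v=(2,-3)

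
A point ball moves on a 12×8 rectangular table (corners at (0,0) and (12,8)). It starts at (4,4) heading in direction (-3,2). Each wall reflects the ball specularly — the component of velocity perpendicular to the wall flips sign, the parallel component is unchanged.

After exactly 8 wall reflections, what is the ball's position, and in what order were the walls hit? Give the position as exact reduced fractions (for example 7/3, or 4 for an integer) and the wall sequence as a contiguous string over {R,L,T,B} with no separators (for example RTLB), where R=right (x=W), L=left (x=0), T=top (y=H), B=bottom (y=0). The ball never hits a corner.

Final position: (10,0)
Wall sequence: LTRBLTRB

1. t=4/3 → L at (0,20/3); v=(3,2)
2. t=2/3 → T at (2,8); v=(3,-2)
3. t=10/3 → R at (12,4/3); v=(-3,-2)
4. t=2/3 → B at (10,0); v=(-3,2)
5. t=10/3 → L at (0,20/3); v=(3,2)
6. t=2/3 → T at (2,8); v=(3,-2)
7. t=10/3 → R at (12,4/3); v=(-3,-2)
8. t=2/3 → B at (10,0); v=(-3,2)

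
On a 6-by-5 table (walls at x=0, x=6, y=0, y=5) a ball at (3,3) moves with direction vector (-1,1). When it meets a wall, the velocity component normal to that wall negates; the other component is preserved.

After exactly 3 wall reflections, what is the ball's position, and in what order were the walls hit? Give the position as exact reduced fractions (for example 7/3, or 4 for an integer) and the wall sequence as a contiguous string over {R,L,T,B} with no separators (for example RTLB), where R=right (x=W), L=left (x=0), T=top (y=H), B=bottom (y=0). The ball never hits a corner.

1. t=2 → T at (1,5); v=(-1,-1)
2. t=1 → L at (0,4); v=(1,-1)
3. t=4 → B at (4,0); v=(1,1)

Final position: (4,0)
Wall sequence: TLB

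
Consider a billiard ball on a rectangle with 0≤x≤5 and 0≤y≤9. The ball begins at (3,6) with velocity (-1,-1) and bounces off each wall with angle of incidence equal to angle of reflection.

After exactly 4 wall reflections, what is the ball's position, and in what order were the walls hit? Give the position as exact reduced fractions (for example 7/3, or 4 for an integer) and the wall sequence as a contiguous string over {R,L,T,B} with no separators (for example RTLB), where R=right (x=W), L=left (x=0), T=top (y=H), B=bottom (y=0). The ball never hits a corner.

Final position: (0,7)
Wall sequence: LBRL

1. t=3 → L at (0,3); v=(1,-1)
2. t=3 → B at (3,0); v=(1,1)
3. t=2 → R at (5,2); v=(-1,1)
4. t=5 → L at (0,7); v=(1,1)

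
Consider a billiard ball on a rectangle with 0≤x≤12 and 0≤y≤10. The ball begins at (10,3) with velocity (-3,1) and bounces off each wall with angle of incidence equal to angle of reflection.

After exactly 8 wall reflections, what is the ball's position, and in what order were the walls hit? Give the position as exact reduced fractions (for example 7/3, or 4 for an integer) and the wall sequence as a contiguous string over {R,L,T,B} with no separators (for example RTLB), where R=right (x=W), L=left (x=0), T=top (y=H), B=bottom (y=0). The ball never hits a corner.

Final position: (12,19/3)
Wall sequence: LTRLRBLR

1. t=10/3 → L at (0,19/3); v=(3,1)
2. t=11/3 → T at (11,10); v=(3,-1)
3. t=1/3 → R at (12,29/3); v=(-3,-1)
4. t=4 → L at (0,17/3); v=(3,-1)
5. t=4 → R at (12,5/3); v=(-3,-1)
6. t=5/3 → B at (7,0); v=(-3,1)
7. t=7/3 → L at (0,7/3); v=(3,1)
8. t=4 → R at (12,19/3); v=(-3,1)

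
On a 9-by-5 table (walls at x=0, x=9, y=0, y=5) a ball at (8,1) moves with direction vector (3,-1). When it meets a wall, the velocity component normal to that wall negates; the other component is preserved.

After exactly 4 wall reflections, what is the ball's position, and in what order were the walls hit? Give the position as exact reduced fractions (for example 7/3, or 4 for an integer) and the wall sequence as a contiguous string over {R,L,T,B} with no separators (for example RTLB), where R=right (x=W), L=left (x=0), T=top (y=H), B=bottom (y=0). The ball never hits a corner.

1. t=1/3 → R at (9,2/3); v=(-3,-1)
2. t=2/3 → B at (7,0); v=(-3,1)
3. t=7/3 → L at (0,7/3); v=(3,1)
4. t=8/3 → T at (8,5); v=(3,-1)

Final position: (8,5)
Wall sequence: RBLT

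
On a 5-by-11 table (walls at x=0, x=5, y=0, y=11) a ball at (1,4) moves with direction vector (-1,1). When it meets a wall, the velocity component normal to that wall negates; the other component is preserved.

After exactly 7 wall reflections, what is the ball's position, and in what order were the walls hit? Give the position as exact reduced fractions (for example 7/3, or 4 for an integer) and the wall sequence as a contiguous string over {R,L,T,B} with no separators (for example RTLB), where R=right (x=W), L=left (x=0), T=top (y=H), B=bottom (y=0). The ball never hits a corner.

1. t=1 → L at (0,5); v=(1,1)
2. t=5 → R at (5,10); v=(-1,1)
3. t=1 → T at (4,11); v=(-1,-1)
4. t=4 → L at (0,7); v=(1,-1)
5. t=5 → R at (5,2); v=(-1,-1)
6. t=2 → B at (3,0); v=(-1,1)
7. t=3 → L at (0,3); v=(1,1)

Final position: (0,3)
Wall sequence: LRTLRBL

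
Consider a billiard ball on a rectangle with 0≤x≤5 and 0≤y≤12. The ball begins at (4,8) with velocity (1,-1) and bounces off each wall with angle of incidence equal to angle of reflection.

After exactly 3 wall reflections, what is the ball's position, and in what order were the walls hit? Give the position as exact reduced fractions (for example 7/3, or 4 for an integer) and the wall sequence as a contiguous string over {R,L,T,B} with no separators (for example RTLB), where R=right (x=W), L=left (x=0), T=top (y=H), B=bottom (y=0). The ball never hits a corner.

1. t=1 → R at (5,7); v=(-1,-1)
2. t=5 → L at (0,2); v=(1,-1)
3. t=2 → B at (2,0); v=(1,1)

Final position: (2,0)
Wall sequence: RLB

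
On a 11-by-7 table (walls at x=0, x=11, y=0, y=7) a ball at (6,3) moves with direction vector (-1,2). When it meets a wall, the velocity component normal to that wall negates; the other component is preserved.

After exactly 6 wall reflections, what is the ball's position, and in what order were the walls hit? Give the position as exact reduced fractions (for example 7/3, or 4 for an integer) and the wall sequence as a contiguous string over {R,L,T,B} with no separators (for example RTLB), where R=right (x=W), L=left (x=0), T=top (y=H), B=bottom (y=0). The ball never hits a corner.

1. t=2 → T at (4,7); v=(-1,-2)
2. t=7/2 → B at (1/2,0); v=(-1,2)
3. t=1/2 → L at (0,1); v=(1,2)
4. t=3 → T at (3,7); v=(1,-2)
5. t=7/2 → B at (13/2,0); v=(1,2)
6. t=7/2 → T at (10,7); v=(1,-2)

Final position: (10,7)
Wall sequence: TBLTBT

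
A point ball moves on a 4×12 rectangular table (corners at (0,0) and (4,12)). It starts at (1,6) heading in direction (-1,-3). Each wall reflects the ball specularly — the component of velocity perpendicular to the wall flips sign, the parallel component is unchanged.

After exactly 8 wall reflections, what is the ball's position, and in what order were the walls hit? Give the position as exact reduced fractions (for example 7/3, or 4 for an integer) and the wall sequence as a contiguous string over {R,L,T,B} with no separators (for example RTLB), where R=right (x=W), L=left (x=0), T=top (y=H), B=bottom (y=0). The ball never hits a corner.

1. t=1 → L at (0,3); v=(1,-3)
2. t=1 → B at (1,0); v=(1,3)
3. t=3 → R at (4,9); v=(-1,3)
4. t=1 → T at (3,12); v=(-1,-3)
5. t=3 → L at (0,3); v=(1,-3)
6. t=1 → B at (1,0); v=(1,3)
7. t=3 → R at (4,9); v=(-1,3)
8. t=1 → T at (3,12); v=(-1,-3)

Final position: (3,12)
Wall sequence: LBRTLBRT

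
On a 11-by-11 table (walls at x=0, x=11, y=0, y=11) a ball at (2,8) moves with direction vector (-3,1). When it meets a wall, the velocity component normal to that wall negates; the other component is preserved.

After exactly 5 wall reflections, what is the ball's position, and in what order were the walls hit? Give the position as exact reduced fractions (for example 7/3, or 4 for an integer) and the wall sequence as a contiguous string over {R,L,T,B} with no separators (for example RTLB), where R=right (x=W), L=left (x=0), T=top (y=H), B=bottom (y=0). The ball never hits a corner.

1. t=2/3 → L at (0,26/3); v=(3,1)
2. t=7/3 → T at (7,11); v=(3,-1)
3. t=4/3 → R at (11,29/3); v=(-3,-1)
4. t=11/3 → L at (0,6); v=(3,-1)
5. t=11/3 → R at (11,7/3); v=(-3,-1)

Final position: (11,7/3)
Wall sequence: LTRLR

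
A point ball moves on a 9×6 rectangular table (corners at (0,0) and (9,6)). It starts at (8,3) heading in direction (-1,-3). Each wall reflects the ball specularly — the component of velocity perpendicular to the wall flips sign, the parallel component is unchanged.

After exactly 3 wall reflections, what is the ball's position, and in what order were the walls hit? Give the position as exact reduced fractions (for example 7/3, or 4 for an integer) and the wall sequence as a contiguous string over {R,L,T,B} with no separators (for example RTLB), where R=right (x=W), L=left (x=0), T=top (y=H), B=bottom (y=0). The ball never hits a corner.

Final position: (3,0)
Wall sequence: BTB

1. t=1 → B at (7,0); v=(-1,3)
2. t=2 → T at (5,6); v=(-1,-3)
3. t=2 → B at (3,0); v=(-1,3)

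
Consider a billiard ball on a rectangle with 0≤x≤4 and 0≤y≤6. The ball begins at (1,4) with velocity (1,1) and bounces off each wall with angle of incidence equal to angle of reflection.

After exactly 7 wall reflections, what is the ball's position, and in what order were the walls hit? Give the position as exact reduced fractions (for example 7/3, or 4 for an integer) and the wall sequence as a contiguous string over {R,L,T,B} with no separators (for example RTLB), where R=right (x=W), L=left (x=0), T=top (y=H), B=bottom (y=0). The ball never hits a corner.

1. t=2 → T at (3,6); v=(1,-1)
2. t=1 → R at (4,5); v=(-1,-1)
3. t=4 → L at (0,1); v=(1,-1)
4. t=1 → B at (1,0); v=(1,1)
5. t=3 → R at (4,3); v=(-1,1)
6. t=3 → T at (1,6); v=(-1,-1)
7. t=1 → L at (0,5); v=(1,-1)

Final position: (0,5)
Wall sequence: TRLBRTL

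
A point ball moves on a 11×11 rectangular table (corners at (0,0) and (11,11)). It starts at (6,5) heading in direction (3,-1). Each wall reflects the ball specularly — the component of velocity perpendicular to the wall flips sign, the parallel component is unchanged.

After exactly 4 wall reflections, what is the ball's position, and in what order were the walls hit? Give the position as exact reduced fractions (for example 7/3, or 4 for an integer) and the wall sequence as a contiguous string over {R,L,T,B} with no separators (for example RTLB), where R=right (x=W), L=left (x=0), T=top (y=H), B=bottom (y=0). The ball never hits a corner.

1. t=5/3 → R at (11,10/3); v=(-3,-1)
2. t=10/3 → B at (1,0); v=(-3,1)
3. t=1/3 → L at (0,1/3); v=(3,1)
4. t=11/3 → R at (11,4); v=(-3,1)

Final position: (11,4)
Wall sequence: RBLR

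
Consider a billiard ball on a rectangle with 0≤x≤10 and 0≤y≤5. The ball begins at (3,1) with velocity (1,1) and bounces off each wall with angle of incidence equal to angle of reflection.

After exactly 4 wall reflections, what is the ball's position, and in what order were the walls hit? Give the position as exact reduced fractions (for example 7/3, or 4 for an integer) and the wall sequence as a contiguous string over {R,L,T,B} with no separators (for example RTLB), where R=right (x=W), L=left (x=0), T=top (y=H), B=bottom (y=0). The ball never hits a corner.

1. t=4 → T at (7,5); v=(1,-1)
2. t=3 → R at (10,2); v=(-1,-1)
3. t=2 → B at (8,0); v=(-1,1)
4. t=5 → T at (3,5); v=(-1,-1)

Final position: (3,5)
Wall sequence: TRBT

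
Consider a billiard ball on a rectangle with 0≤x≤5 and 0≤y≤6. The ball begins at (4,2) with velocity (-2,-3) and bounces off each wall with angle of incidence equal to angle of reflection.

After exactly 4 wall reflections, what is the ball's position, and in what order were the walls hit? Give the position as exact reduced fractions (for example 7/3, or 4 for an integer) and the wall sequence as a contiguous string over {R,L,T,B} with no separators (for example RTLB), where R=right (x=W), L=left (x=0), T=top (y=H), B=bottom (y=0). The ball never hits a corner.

Final position: (5,1/2)
Wall sequence: BLTR

1. t=2/3 → B at (8/3,0); v=(-2,3)
2. t=4/3 → L at (0,4); v=(2,3)
3. t=2/3 → T at (4/3,6); v=(2,-3)
4. t=11/6 → R at (5,1/2); v=(-2,-3)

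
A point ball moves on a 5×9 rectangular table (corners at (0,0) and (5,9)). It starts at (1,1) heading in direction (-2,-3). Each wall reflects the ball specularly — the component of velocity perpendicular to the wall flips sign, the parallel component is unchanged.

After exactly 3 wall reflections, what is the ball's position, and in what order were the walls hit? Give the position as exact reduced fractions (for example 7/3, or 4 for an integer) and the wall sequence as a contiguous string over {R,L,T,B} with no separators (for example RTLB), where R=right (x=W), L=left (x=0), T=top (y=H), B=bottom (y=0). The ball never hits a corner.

Final position: (5,8)
Wall sequence: BLR

1. t=1/3 → B at (1/3,0); v=(-2,3)
2. t=1/6 → L at (0,1/2); v=(2,3)
3. t=5/2 → R at (5,8); v=(-2,3)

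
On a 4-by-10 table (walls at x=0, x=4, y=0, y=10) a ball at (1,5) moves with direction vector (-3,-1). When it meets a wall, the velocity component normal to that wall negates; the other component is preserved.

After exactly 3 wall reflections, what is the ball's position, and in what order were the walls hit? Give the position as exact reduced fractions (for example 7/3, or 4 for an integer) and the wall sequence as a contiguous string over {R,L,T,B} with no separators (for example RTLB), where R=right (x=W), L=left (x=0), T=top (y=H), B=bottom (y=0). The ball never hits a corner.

Final position: (0,2)
Wall sequence: LRL

1. t=1/3 → L at (0,14/3); v=(3,-1)
2. t=4/3 → R at (4,10/3); v=(-3,-1)
3. t=4/3 → L at (0,2); v=(3,-1)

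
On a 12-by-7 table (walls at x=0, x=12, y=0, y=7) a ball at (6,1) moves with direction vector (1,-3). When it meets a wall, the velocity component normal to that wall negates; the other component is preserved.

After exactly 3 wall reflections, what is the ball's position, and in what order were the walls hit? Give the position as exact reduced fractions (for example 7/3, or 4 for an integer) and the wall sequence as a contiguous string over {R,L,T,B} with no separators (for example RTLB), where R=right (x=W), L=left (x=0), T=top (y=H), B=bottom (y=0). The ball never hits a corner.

1. t=1/3 → B at (19/3,0); v=(1,3)
2. t=7/3 → T at (26/3,7); v=(1,-3)
3. t=7/3 → B at (11,0); v=(1,3)

Final position: (11,0)
Wall sequence: BTB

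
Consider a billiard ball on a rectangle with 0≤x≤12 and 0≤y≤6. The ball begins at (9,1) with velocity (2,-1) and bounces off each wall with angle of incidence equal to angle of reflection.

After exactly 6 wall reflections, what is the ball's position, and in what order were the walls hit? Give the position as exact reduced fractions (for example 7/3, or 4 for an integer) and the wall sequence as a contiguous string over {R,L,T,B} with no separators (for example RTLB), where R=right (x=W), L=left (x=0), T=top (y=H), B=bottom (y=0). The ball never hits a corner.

1. t=1 → B at (11,0); v=(2,1)
2. t=1/2 → R at (12,1/2); v=(-2,1)
3. t=11/2 → T at (1,6); v=(-2,-1)
4. t=1/2 → L at (0,11/2); v=(2,-1)
5. t=11/2 → B at (11,0); v=(2,1)
6. t=1/2 → R at (12,1/2); v=(-2,1)

Final position: (12,1/2)
Wall sequence: BRTLBR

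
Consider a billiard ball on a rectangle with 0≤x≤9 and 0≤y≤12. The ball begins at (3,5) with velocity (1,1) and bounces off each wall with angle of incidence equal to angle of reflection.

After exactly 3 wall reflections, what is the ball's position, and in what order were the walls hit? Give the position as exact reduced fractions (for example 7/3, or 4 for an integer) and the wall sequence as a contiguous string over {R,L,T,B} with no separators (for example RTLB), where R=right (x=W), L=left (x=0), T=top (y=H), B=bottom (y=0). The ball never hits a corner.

Final position: (0,4)
Wall sequence: RTL

1. t=6 → R at (9,11); v=(-1,1)
2. t=1 → T at (8,12); v=(-1,-1)
3. t=8 → L at (0,4); v=(1,-1)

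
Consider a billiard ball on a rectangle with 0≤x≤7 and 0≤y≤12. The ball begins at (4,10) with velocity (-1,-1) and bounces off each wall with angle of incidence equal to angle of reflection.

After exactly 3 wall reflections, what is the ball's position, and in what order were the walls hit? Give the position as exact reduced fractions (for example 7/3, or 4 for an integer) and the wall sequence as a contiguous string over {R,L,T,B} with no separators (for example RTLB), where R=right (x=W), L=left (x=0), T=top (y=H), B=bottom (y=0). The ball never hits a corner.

Final position: (7,1)
Wall sequence: LBR

1. t=4 → L at (0,6); v=(1,-1)
2. t=6 → B at (6,0); v=(1,1)
3. t=1 → R at (7,1); v=(-1,1)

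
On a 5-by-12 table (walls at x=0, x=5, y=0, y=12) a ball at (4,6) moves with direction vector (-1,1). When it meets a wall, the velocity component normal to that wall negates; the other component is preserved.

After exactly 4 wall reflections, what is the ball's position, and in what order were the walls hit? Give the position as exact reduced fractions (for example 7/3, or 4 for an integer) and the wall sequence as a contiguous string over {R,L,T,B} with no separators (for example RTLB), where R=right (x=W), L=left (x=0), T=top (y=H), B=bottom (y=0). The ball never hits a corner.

1. t=4 → L at (0,10); v=(1,1)
2. t=2 → T at (2,12); v=(1,-1)
3. t=3 → R at (5,9); v=(-1,-1)
4. t=5 → L at (0,4); v=(1,-1)

Final position: (0,4)
Wall sequence: LTRL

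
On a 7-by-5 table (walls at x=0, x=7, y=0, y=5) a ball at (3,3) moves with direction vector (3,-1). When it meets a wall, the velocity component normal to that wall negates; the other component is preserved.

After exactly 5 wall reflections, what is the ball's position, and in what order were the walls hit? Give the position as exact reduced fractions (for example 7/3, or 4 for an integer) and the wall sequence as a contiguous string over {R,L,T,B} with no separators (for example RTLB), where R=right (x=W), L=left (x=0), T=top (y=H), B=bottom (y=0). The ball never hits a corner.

1. t=4/3 → R at (7,5/3); v=(-3,-1)
2. t=5/3 → B at (2,0); v=(-3,1)
3. t=2/3 → L at (0,2/3); v=(3,1)
4. t=7/3 → R at (7,3); v=(-3,1)
5. t=2 → T at (1,5); v=(-3,-1)

Final position: (1,5)
Wall sequence: RBLRT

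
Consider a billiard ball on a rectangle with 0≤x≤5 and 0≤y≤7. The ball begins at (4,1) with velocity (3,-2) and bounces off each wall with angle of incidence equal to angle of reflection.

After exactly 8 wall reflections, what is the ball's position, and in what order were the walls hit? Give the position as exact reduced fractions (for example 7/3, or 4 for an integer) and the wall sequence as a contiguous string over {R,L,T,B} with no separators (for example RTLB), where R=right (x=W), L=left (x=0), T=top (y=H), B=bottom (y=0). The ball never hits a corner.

Final position: (7/2,0)
Wall sequence: RBLRTLRB

1. t=1/3 → R at (5,1/3); v=(-3,-2)
2. t=1/6 → B at (9/2,0); v=(-3,2)
3. t=3/2 → L at (0,3); v=(3,2)
4. t=5/3 → R at (5,19/3); v=(-3,2)
5. t=1/3 → T at (4,7); v=(-3,-2)
6. t=4/3 → L at (0,13/3); v=(3,-2)
7. t=5/3 → R at (5,1); v=(-3,-2)
8. t=1/2 → B at (7/2,0); v=(-3,2)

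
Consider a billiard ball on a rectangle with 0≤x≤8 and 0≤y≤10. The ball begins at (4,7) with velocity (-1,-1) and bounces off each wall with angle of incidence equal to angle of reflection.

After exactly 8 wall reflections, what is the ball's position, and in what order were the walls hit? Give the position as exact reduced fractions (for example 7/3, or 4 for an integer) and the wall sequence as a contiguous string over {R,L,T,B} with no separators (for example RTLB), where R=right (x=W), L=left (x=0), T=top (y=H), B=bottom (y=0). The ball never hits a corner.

1. t=4 → L at (0,3); v=(1,-1)
2. t=3 → B at (3,0); v=(1,1)
3. t=5 → R at (8,5); v=(-1,1)
4. t=5 → T at (3,10); v=(-1,-1)
5. t=3 → L at (0,7); v=(1,-1)
6. t=7 → B at (7,0); v=(1,1)
7. t=1 → R at (8,1); v=(-1,1)
8. t=8 → L at (0,9); v=(1,1)

Final position: (0,9)
Wall sequence: LBRTLBRL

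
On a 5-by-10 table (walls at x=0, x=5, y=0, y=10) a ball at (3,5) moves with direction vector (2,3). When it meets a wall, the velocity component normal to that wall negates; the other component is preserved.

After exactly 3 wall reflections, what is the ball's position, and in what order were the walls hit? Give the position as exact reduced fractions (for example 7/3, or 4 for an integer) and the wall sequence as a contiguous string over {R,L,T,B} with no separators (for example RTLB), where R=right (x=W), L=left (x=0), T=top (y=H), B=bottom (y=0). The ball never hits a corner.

1. t=1 → R at (5,8); v=(-2,3)
2. t=2/3 → T at (11/3,10); v=(-2,-3)
3. t=11/6 → L at (0,9/2); v=(2,-3)

Final position: (0,9/2)
Wall sequence: RTL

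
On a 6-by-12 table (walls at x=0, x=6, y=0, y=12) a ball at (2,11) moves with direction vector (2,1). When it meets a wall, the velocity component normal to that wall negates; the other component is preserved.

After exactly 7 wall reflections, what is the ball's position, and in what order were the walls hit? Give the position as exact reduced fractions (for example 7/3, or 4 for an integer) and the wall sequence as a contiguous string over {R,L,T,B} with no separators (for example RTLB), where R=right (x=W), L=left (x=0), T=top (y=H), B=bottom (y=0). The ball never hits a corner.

Final position: (6,1)
Wall sequence: TRLRLBR

1. t=1 → T at (4,12); v=(2,-1)
2. t=1 → R at (6,11); v=(-2,-1)
3. t=3 → L at (0,8); v=(2,-1)
4. t=3 → R at (6,5); v=(-2,-1)
5. t=3 → L at (0,2); v=(2,-1)
6. t=2 → B at (4,0); v=(2,1)
7. t=1 → R at (6,1); v=(-2,1)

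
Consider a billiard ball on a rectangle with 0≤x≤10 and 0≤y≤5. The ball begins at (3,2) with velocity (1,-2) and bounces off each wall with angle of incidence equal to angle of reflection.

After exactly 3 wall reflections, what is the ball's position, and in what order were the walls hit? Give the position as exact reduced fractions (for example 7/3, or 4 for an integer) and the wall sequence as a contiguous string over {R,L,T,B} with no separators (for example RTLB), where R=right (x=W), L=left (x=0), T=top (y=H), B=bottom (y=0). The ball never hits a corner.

1. t=1 → B at (4,0); v=(1,2)
2. t=5/2 → T at (13/2,5); v=(1,-2)
3. t=5/2 → B at (9,0); v=(1,2)

Final position: (9,0)
Wall sequence: BTB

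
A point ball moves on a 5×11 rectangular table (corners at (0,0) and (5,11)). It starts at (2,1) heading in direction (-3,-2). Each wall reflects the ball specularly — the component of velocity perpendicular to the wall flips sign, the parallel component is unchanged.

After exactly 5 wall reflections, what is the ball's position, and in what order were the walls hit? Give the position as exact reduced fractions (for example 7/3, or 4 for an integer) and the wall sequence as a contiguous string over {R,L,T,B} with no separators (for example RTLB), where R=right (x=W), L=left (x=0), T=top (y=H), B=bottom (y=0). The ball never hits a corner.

1. t=1/2 → B at (1/2,0); v=(-3,2)
2. t=1/6 → L at (0,1/3); v=(3,2)
3. t=5/3 → R at (5,11/3); v=(-3,2)
4. t=5/3 → L at (0,7); v=(3,2)
5. t=5/3 → R at (5,31/3); v=(-3,2)

Final position: (5,31/3)
Wall sequence: BLRLR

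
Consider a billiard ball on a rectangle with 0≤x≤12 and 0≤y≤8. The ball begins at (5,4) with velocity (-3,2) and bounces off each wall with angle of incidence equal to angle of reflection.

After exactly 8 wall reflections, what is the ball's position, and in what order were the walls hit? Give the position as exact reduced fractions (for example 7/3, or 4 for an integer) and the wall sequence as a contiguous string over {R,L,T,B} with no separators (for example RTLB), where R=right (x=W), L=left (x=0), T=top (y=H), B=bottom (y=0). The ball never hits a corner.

Final position: (11,0)
Wall sequence: LTRBLTRB

1. t=5/3 → L at (0,22/3); v=(3,2)
2. t=1/3 → T at (1,8); v=(3,-2)
3. t=11/3 → R at (12,2/3); v=(-3,-2)
4. t=1/3 → B at (11,0); v=(-3,2)
5. t=11/3 → L at (0,22/3); v=(3,2)
6. t=1/3 → T at (1,8); v=(3,-2)
7. t=11/3 → R at (12,2/3); v=(-3,-2)
8. t=1/3 → B at (11,0); v=(-3,2)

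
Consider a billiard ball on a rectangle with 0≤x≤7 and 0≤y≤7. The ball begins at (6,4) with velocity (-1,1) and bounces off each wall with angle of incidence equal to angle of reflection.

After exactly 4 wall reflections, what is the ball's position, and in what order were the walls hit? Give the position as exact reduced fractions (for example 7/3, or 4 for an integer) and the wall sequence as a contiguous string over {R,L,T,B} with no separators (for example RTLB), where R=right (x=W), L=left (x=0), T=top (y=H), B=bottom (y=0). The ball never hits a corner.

1. t=3 → T at (3,7); v=(-1,-1)
2. t=3 → L at (0,4); v=(1,-1)
3. t=4 → B at (4,0); v=(1,1)
4. t=3 → R at (7,3); v=(-1,1)

Final position: (7,3)
Wall sequence: TLBR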